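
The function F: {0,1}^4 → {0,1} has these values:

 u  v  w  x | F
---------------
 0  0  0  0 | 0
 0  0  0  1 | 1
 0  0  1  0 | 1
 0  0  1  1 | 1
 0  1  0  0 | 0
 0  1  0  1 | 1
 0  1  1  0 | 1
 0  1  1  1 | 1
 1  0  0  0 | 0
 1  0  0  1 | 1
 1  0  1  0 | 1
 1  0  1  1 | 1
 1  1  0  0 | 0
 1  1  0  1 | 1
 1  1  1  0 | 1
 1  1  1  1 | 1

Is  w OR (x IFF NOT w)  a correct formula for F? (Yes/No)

Yes

Evaluate w OR (x IFF NOT w) on each row and compare to F:
  u=0, v=0, w=0, x=0: formula gives 0, F = 0 ✓
  u=0, v=0, w=0, x=1: formula gives 1, F = 1 ✓
  u=0, v=0, w=1, x=0: formula gives 1, F = 1 ✓
  u=0, v=0, w=1, x=1: formula gives 1, F = 1 ✓
  …and likewise for the remaining 12 rows.
Every row agrees, so the formula is equivalent.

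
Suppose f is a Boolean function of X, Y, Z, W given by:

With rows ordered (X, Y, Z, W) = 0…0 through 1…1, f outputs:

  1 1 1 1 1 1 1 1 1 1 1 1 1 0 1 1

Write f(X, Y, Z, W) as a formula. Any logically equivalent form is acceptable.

Only row (1,1,0,1) gives 0. So f is 1 everywhere except there — the complement of the minterm X·Y·¬Z·W.

f(X, Y, Z, W) = (((X · Y) · Z') · W)'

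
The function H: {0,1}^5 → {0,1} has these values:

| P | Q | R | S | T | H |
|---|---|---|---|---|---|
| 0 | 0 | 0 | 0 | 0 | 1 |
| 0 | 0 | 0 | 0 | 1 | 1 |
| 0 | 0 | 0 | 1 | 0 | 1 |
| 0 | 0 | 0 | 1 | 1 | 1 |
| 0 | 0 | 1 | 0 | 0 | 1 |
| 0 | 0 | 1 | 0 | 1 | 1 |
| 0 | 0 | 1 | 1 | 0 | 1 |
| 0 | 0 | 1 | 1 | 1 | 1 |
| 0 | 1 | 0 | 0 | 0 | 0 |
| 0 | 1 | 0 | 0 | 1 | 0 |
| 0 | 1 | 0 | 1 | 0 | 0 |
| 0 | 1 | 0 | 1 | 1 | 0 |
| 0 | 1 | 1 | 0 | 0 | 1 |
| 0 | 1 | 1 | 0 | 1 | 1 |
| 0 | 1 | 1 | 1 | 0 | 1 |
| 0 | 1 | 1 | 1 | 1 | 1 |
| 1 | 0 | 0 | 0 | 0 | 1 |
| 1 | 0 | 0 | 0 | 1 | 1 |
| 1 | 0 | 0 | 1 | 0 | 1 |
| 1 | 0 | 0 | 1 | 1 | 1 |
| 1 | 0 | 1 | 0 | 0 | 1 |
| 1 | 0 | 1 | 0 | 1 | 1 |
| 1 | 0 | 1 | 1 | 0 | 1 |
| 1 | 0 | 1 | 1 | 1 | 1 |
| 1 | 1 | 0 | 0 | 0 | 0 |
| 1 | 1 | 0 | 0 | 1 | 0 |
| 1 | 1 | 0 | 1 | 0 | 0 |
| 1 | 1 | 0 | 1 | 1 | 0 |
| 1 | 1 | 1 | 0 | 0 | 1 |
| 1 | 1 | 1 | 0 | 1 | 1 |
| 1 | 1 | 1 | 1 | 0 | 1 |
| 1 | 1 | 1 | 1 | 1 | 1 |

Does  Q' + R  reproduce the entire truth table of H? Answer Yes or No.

Check the formula against H row by row:
  P=0, Q=0, R=0, S=0, T=0: formula gives 1, H = 1 ✓
  P=0, Q=0, R=0, S=0, T=1: formula gives 1, H = 1 ✓
  P=0, Q=0, R=0, S=1, T=0: formula gives 1, H = 1 ✓
  P=0, Q=0, R=0, S=1, T=1: formula gives 1, H = 1 ✓
  …and likewise for the remaining 28 rows.
All 32 rows match — the expression computes H exactly.

Yes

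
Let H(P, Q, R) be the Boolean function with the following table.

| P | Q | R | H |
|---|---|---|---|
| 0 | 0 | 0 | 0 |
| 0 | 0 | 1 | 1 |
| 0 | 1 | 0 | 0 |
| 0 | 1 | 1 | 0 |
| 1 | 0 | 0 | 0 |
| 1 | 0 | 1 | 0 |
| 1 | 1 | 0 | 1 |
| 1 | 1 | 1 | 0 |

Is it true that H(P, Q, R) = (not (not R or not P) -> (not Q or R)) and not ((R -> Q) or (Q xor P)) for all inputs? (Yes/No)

Evaluate (not (not R or not P) -> (not Q or R)) and not ((R -> Q) or (Q xor P)) on each row and compare to H:
  P=0, Q=0, R=0: formula gives 0, H = 0 ✓
  P=0, Q=0, R=1: formula gives 1, H = 1 ✓
  P=0, Q=1, R=0: formula gives 0, H = 0 ✓
  P=0, Q=1, R=1: formula gives 0, H = 0 ✓
  P=1, Q=0, R=0: formula gives 0, H = 0 ✓
  …
  P=1, Q=1, R=0: formula gives 0, but H = 1 ✗
Row (1,1,0) is a counterexample, so the formula is not equivalent to H.

No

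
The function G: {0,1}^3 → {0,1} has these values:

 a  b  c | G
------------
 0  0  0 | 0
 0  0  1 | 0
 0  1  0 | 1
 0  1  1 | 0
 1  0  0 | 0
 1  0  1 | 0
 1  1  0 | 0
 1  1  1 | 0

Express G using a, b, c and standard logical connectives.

Only row (0,1,0) gives 1. That row's minterm ¬a·b·¬c is G directly.

G(a, b, c) = (not a and b) and not c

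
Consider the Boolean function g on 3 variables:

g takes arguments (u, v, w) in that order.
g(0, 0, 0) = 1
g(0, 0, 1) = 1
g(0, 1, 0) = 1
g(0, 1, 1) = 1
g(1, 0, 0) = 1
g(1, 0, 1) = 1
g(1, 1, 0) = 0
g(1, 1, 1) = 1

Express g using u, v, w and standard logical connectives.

Only row (1,1,0) gives 0. So g is 1 everywhere except there — the complement of the minterm u·v·¬w.

g(u, v, w) = NOT ((u AND v) AND NOT w)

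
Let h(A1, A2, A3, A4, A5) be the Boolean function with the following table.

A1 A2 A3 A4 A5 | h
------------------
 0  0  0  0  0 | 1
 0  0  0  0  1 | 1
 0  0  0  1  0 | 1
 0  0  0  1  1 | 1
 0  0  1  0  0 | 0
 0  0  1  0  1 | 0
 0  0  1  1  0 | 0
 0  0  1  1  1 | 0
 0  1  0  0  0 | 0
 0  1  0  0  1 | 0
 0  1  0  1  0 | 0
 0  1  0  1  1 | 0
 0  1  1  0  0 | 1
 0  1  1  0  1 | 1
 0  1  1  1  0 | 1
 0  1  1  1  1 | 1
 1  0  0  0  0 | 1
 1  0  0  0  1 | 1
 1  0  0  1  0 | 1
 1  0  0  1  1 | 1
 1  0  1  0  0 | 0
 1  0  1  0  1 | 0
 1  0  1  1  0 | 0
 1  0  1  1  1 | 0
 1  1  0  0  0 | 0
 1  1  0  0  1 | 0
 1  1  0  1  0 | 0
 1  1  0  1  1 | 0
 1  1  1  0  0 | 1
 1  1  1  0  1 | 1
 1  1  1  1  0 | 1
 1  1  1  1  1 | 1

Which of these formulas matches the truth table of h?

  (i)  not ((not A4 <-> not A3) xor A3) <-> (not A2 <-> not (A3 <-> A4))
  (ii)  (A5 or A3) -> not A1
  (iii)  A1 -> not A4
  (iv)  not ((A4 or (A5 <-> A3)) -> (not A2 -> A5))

(ii) fails at (0,0,1,0,0): the formula yields 1, h is 0.
(iii) fails at (0,0,1,0,0): the formula yields 1, h is 0.
(iv) fails at (0,0,0,0,1): the formula yields 0, h is 1.
That leaves (i). Evaluating it on every row reproduces the table of h exactly.

i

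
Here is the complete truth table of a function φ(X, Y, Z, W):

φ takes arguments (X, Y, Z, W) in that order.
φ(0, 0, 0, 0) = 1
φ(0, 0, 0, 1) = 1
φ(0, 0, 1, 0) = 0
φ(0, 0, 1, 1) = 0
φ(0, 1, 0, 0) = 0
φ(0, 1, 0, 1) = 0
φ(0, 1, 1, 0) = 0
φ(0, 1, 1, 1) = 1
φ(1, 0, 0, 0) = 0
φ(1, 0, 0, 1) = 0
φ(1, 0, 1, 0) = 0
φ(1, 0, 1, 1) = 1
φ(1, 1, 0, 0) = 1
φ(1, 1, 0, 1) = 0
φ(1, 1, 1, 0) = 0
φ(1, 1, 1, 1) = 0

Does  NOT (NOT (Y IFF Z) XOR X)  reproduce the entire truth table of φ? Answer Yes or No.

No

Check the formula against φ row by row:
  X=0, Y=0, Z=0, W=0: formula gives 1, φ = 1 ✓
  X=0, Y=0, Z=0, W=1: formula gives 1, φ = 1 ✓
  X=0, Y=0, Z=1, W=0: formula gives 0, φ = 0 ✓
  X=0, Y=0, Z=1, W=1: formula gives 0, φ = 0 ✓
  …
  X=0, Y=1, Z=1, W=0: formula gives 1, but φ = 0 ✗
A single disagreement suffices: at (0,1,1,0) they differ, so the formula does not compute φ.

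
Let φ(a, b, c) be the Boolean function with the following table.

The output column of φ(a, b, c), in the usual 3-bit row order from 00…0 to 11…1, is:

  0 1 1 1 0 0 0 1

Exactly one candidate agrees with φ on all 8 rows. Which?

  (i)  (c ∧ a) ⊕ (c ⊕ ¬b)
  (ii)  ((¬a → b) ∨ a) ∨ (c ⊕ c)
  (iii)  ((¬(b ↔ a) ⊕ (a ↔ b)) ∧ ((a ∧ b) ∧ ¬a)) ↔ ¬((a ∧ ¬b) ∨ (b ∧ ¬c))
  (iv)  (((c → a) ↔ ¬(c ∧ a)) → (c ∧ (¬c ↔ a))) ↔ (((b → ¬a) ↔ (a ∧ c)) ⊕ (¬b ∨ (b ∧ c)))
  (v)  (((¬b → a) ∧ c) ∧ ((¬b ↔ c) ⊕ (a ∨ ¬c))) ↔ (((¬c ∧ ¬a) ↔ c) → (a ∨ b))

(i) fails at (0,0,0): the formula yields 1, φ is 0.
(ii) fails at (0,0,1): the formula yields 0, φ is 1.
(iii) fails at (0,0,1): the formula yields 0, φ is 1.
(v) fails at (0,0,1): the formula yields 0, φ is 1.
That leaves (iv). Evaluating it on every row reproduces the table of φ exactly.

iv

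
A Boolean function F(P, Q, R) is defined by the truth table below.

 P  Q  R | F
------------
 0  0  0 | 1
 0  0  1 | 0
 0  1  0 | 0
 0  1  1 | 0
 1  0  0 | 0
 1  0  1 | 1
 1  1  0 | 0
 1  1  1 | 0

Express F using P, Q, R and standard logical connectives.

F(P, Q, R) = ((P' · Q') · R') + ((P · Q') · R)

Collect the rows where F=1 — (0,0,0), (1,0,1) — and write one minterm per row: ¬P·¬Q·¬R, P·¬Q·R. Their union (logical OR) reproduces the table exactly.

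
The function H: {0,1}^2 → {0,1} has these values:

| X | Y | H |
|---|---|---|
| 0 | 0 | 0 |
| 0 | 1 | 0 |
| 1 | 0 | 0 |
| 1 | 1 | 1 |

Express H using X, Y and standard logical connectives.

H(X, Y) = X and Y

The output is 1 only when every input is 1 — the AND of all inputs.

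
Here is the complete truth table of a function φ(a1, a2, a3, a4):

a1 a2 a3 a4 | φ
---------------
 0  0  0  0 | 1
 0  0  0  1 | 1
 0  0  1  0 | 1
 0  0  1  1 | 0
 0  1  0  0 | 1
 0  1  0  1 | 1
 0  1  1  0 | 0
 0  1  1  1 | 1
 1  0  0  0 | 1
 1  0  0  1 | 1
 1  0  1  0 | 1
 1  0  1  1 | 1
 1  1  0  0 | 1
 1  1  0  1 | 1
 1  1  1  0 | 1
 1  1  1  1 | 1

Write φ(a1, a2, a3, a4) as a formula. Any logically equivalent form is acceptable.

φ(a1, a2, a3, a4) = ~((((~a1 & ~a2) & a3) & a4) | (((~a1 & a2) & a3) & ~a4))

φ is 0 on only 2 rows — (0,0,1,1), (0,1,1,0). Writing each as a minterm (¬a1·¬a2·a3·a4, ¬a1·a2·a3·¬a4) and OR-ing them characterizes exactly where φ=0, so φ is the negation of that disjunction.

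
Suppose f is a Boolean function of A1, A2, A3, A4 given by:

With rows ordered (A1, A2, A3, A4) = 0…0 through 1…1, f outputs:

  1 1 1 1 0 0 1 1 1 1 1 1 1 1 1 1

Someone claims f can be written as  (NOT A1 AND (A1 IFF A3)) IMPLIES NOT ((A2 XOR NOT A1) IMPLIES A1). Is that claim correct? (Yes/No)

Test each input against both f and the formula:
  A1=0, A2=0, A3=0, A4=0: formula gives 1, f = 1 ✓
  A1=0, A2=0, A3=0, A4=1: formula gives 1, f = 1 ✓
  A1=0, A2=0, A3=1, A4=0: formula gives 1, f = 1 ✓
  A1=0, A2=0, A3=1, A4=1: formula gives 1, f = 1 ✓
  …and likewise for the remaining 12 rows.
All 16 rows match — the expression computes f exactly.

Yes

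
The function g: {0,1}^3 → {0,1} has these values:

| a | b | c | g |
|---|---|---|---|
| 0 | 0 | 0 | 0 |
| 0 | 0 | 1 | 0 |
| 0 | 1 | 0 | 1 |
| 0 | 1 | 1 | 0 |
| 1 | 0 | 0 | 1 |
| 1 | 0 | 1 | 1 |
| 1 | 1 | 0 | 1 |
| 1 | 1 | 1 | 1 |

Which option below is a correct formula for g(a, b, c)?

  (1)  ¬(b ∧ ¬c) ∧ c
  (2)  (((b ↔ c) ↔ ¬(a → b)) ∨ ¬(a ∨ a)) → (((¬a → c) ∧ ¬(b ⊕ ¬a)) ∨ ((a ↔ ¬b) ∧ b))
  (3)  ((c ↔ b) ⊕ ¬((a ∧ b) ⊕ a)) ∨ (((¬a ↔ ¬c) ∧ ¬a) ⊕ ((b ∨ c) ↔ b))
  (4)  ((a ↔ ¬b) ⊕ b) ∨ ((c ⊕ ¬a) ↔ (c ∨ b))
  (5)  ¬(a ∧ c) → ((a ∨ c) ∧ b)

(1) disagrees with g on (0,0,1) (formula → 1, table → 0); rule it out.
(2) disagrees with g on (0,1,1) (formula → 1, table → 0); rule it out.
(3) disagrees with g on (0,0,1) (formula → 1, table → 0); rule it out.
(5) disagrees with g on (0,1,0) (formula → 0, table → 1); rule it out.
(4) is the remaining candidate, and it agrees with g on all 8 inputs.

4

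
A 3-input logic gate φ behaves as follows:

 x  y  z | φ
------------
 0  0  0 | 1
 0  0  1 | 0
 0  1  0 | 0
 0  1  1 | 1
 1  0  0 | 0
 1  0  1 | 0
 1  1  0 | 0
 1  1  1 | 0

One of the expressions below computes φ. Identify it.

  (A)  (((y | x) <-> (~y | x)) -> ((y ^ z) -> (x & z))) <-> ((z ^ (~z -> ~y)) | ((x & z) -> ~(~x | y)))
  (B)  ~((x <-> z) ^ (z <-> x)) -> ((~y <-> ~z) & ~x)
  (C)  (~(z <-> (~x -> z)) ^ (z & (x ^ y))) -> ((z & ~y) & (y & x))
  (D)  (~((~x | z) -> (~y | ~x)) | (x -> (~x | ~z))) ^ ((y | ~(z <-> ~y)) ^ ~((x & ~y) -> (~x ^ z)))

B

(A): at (0,0,1) it gives 1, but φ = 0 — eliminated.
(C): at (0,0,1) it gives 1, but φ = 0 — eliminated.
(D): at (0,0,0) it gives 0, but φ = 1 — eliminated.
(B) is the remaining candidate, and it agrees with φ on all 8 inputs.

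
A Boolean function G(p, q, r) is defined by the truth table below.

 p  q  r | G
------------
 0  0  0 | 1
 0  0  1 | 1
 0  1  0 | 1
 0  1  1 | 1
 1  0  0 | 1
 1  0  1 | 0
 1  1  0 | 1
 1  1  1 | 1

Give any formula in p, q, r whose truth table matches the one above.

Only row (1,0,1) gives 0. So G is 1 everywhere except there — the complement of the minterm p·¬q·r.

G(p, q, r) = ¬((p ∧ ¬q) ∧ r)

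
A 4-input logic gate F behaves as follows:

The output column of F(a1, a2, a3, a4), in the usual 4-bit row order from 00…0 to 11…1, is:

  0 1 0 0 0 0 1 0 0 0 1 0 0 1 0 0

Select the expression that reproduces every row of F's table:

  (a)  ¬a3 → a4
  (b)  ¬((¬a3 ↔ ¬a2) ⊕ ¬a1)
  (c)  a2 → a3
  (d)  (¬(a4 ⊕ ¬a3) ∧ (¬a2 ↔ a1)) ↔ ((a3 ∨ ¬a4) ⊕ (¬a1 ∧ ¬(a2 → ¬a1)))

(a) fails at (0,0,1,0): the formula yields 1, F is 0.
(b) fails at (0,0,0,0): the formula yields 1, F is 0.
(c) fails at (0,0,0,0): the formula yields 1, F is 0.
(d) is the remaining candidate, and it agrees with F on all 16 inputs.

d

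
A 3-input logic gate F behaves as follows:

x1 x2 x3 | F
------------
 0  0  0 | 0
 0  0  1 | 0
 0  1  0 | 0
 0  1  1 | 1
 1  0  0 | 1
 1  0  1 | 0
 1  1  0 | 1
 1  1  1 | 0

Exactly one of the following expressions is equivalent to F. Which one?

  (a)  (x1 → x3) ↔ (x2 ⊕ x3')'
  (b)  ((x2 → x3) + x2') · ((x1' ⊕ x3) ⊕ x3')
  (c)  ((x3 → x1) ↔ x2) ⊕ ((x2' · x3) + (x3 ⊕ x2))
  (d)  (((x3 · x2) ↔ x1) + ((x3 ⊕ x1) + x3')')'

(a) fails at (0,0,1): the formula yields 1, F is 0.
(b) fails at (0,1,1): the formula yields 0, F is 1.
(c) fails at (0,1,1): the formula yields 0, F is 1.
Only (d) survives; checking it on all 8 rows confirms it matches F.

d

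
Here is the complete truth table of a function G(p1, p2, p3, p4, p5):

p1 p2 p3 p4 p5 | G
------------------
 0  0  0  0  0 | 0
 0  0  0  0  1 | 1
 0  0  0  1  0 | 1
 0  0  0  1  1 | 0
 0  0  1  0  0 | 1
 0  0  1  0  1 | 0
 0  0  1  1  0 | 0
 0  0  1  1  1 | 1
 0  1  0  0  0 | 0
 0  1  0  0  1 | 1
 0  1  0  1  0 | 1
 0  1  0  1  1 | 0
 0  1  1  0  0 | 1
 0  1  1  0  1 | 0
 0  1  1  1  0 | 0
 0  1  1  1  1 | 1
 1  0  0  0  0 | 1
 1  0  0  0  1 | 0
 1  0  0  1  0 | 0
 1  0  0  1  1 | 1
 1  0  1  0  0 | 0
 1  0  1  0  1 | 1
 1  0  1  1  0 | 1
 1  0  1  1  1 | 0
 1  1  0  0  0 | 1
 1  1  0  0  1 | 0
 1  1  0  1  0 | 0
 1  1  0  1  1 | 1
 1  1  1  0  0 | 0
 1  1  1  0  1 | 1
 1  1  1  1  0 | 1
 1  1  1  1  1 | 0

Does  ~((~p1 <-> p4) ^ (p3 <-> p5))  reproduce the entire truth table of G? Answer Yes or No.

Yes

Check the formula against G row by row:
  p1=0, p2=0, p3=0, p4=0, p5=0: formula gives 0, G = 0 ✓
  p1=0, p2=0, p3=0, p4=0, p5=1: formula gives 1, G = 1 ✓
  p1=0, p2=0, p3=0, p4=1, p5=0: formula gives 1, G = 1 ✓
  p1=0, p2=0, p3=0, p4=1, p5=1: formula gives 0, G = 0 ✓
  …and likewise for the remaining 28 rows.
Every row agrees, so the formula is equivalent.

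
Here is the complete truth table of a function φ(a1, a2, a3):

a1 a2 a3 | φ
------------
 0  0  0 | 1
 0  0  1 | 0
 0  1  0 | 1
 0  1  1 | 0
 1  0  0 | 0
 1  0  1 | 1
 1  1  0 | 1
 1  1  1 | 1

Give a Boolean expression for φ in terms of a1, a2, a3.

φ is 0 on only 3 rows — (0,0,1), (0,1,1), (1,0,0). Writing each as a minterm (¬a1·¬a2·a3, ¬a1·a2·a3, a1·¬a2·¬a3) and OR-ing them characterizes exactly where φ=0, so φ is the negation of that disjunction.

φ(a1, a2, a3) = not ((((not a1 and not a2) and a3) or ((not a1 and a2) and a3)) or ((a1 and not a2) and not a3))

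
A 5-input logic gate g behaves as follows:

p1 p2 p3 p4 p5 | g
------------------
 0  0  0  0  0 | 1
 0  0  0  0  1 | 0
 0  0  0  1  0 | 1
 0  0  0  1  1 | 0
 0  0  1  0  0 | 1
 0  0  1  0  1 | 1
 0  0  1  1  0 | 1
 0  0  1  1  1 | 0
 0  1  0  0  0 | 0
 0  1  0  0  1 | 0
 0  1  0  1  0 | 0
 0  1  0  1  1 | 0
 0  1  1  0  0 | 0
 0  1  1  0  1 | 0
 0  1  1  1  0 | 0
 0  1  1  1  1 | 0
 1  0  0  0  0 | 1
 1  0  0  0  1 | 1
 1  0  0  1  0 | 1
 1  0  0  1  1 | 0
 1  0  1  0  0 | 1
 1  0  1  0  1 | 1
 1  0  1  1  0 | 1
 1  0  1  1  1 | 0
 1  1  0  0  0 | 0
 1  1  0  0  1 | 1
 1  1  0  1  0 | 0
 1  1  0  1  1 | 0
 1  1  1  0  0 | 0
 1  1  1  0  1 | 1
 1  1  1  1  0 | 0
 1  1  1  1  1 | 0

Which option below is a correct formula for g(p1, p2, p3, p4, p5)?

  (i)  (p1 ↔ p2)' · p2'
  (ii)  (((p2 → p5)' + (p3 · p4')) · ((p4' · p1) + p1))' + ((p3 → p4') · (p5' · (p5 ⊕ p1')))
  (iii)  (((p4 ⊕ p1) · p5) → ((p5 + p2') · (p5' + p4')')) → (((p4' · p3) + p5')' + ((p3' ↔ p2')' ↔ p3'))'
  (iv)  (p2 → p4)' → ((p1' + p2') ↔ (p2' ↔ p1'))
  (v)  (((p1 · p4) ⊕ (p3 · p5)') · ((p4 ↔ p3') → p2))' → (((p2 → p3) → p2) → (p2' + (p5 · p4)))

(i) disagrees with g on (0,0,0,0,0) (formula → 0, table → 1); rule it out.
(ii) disagrees with g on (0,0,0,0,1) (formula → 1, table → 0); rule it out.
(iv) disagrees with g on (0,0,0,0,1) (formula → 1, table → 0); rule it out.
(v) disagrees with g on (0,0,0,0,1) (formula → 1, table → 0); rule it out.
That leaves (iii). Evaluating it on every row reproduces the table of g exactly.

iii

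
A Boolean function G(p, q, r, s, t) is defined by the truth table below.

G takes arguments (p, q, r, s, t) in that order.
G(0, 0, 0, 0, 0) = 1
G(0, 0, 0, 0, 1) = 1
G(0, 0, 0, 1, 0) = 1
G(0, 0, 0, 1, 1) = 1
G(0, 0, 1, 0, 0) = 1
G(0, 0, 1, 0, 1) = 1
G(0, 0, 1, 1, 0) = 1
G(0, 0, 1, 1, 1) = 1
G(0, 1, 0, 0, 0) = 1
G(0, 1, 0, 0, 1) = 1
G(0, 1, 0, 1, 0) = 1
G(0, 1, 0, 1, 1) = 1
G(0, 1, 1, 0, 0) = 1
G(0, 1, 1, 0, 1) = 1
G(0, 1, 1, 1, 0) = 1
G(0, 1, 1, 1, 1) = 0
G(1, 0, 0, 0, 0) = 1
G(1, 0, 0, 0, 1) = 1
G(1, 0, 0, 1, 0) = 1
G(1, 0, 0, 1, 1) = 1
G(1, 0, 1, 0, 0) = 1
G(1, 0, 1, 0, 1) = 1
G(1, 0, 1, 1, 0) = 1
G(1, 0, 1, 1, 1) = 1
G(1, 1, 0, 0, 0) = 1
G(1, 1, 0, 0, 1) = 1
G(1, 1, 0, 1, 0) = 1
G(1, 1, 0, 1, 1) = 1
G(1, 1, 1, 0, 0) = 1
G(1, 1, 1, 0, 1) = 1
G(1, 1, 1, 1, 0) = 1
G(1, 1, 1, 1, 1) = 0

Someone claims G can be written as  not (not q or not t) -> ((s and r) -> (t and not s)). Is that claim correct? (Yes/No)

Test each input against both G and the formula:
  p=0, q=0, r=0, s=0, t=0: formula gives 1, G = 1 ✓
  p=0, q=0, r=0, s=0, t=1: formula gives 1, G = 1 ✓
  p=0, q=0, r=0, s=1, t=0: formula gives 1, G = 1 ✓
  p=0, q=0, r=0, s=1, t=1: formula gives 1, G = 1 ✓
  …and likewise for the remaining 28 rows.
All 32 rows match — the expression computes G exactly.

Yes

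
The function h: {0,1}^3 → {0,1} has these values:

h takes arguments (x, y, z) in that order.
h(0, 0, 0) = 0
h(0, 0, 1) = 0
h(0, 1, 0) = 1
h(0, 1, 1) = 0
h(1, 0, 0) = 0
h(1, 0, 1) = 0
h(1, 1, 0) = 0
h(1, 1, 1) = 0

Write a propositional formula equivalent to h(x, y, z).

h(x, y, z) = (x' · y) · z'

Only row (0,1,0) gives 1. That row's minterm ¬x·y·¬z is h directly.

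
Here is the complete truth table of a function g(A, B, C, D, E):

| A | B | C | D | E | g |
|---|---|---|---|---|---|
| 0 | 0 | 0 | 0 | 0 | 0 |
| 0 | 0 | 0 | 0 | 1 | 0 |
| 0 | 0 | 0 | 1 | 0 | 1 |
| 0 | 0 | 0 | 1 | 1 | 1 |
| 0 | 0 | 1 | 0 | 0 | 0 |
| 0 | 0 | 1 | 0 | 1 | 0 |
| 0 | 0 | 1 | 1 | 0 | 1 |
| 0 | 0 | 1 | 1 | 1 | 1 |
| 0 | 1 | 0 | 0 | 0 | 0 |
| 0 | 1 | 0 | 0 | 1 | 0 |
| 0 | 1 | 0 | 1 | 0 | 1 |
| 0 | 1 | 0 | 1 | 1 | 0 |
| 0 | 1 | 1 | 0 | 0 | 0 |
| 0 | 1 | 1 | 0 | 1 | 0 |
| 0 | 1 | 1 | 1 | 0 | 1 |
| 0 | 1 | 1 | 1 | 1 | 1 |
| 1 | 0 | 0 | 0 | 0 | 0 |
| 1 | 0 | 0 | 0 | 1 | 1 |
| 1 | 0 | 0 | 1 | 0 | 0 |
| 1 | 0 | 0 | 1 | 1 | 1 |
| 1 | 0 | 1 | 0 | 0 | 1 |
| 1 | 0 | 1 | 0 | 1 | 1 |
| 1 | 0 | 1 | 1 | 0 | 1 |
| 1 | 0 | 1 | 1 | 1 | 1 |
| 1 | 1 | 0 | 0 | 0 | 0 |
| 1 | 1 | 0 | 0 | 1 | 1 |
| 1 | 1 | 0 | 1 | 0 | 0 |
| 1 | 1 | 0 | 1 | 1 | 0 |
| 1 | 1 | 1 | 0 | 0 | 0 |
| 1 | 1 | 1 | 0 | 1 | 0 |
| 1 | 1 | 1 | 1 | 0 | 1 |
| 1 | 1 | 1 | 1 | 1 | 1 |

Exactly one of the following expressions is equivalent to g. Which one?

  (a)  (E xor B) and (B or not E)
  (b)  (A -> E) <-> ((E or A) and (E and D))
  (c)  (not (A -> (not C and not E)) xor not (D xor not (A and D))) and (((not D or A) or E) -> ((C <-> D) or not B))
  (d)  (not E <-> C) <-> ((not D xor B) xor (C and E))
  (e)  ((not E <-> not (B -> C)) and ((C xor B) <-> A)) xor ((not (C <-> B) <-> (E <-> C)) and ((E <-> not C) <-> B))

c

(a) disagrees with g on (0,0,0,1,0) (formula → 0, table → 1); rule it out.
(b) disagrees with g on (0,0,0,1,0) (formula → 0, table → 1); rule it out.
(d) disagrees with g on (0,0,0,0,1) (formula → 1, table → 0); rule it out.
(e) disagrees with g on (0,0,0,0,1) (formula → 1, table → 0); rule it out.
(c) is the remaining candidate, and it agrees with g on all 32 inputs.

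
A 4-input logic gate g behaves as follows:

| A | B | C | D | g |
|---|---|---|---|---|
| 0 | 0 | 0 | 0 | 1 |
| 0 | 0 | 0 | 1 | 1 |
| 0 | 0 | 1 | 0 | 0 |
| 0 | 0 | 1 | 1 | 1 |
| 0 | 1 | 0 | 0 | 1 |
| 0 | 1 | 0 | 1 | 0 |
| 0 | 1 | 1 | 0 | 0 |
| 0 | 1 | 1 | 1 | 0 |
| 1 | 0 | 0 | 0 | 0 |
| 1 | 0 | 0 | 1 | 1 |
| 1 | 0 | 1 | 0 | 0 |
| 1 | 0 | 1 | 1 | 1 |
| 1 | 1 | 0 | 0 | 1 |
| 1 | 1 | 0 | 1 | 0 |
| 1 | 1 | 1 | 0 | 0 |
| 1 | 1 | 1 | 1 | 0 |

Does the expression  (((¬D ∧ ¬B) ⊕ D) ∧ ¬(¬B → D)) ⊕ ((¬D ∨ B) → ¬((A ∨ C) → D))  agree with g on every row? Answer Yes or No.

Test each input against both g and the formula:
  A=0, B=0, C=0, D=0: formula gives 1, g = 1 ✓
  A=0, B=0, C=0, D=1: formula gives 1, g = 1 ✓
  A=0, B=0, C=1, D=0: formula gives 0, g = 0 ✓
  A=0, B=0, C=1, D=1: formula gives 1, g = 1 ✓
  A=0, B=1, C=0, D=0: formula gives 0, but g = 1 ✗
A single disagreement suffices: at (0,1,0,0) they differ, so the formula does not compute g.

No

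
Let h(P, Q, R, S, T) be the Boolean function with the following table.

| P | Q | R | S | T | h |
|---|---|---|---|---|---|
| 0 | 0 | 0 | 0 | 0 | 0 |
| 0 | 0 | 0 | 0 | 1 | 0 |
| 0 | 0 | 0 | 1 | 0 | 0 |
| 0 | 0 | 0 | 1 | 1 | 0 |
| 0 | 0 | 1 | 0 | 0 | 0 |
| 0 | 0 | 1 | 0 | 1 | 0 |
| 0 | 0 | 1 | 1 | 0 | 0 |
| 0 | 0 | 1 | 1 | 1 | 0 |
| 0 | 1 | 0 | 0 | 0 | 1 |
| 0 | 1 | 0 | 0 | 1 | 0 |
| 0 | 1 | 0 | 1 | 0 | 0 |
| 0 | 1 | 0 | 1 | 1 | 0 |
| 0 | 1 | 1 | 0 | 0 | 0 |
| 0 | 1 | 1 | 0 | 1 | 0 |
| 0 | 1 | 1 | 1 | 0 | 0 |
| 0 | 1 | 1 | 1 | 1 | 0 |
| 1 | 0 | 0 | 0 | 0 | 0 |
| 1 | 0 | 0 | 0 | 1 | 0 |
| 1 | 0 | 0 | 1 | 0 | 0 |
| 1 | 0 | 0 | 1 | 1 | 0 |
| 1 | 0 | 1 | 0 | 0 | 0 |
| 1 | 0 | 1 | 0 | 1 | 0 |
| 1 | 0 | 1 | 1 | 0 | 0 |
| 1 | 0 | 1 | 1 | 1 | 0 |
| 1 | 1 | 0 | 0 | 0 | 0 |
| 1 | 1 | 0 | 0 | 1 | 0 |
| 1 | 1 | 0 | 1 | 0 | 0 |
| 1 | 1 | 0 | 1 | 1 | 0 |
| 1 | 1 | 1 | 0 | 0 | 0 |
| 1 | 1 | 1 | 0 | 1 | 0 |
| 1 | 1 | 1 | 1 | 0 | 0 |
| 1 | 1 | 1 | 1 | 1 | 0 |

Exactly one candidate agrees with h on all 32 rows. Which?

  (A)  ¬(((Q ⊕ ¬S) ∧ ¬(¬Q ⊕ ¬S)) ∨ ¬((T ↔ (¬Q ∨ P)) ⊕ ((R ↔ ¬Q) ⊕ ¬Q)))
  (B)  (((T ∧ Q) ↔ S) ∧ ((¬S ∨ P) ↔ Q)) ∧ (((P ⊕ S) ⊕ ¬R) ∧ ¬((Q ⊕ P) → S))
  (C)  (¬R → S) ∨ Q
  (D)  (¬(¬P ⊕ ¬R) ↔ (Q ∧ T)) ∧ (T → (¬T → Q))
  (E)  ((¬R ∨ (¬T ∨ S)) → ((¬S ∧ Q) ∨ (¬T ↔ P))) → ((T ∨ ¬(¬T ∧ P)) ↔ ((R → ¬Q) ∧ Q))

(A): at (0,0,0,1,0) it gives 1, but h = 0 — eliminated.
(C): at (0,0,0,1,0) it gives 1, but h = 0 — eliminated.
(D): at (0,0,1,0,0) it gives 1, but h = 0 — eliminated.
(E): at (0,0,0,0,0) it gives 1, but h = 0 — eliminated.
(B) is the remaining candidate, and it agrees with h on all 32 inputs.

B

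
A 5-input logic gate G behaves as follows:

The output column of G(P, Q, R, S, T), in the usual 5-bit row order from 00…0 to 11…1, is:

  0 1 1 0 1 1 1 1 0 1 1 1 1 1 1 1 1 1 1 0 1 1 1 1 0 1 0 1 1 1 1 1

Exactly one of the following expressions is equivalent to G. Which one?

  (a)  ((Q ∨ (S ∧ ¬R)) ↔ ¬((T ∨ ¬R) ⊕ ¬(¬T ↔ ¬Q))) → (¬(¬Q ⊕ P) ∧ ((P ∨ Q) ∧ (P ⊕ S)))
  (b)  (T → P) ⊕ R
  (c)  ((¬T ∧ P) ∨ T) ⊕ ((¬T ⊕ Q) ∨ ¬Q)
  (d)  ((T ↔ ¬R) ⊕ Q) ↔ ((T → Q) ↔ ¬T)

a

(b): at (0,0,0,0,0) it gives 1, but G = 0 — eliminated.
(c): at (0,0,0,0,0) it gives 1, but G = 0 — eliminated.
(d): at (0,0,0,1,0) it gives 0, but G = 1 — eliminated.
Only (a) survives; checking it on all 32 rows confirms it matches G.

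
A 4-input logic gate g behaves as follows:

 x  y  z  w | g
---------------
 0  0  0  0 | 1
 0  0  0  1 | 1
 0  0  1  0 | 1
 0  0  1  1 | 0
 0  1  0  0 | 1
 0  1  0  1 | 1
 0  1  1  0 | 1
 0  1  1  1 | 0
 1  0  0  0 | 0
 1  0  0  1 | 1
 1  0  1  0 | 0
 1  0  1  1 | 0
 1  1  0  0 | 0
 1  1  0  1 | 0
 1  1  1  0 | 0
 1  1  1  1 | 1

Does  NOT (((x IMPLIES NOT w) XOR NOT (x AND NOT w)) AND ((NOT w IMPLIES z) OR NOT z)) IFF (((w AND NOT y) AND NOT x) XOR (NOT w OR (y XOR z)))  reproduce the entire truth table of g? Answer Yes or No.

Yes

Test each input against both g and the formula:
  x=0, y=0, z=0, w=0: formula gives 1, g = 1 ✓
  x=0, y=0, z=0, w=1: formula gives 1, g = 1 ✓
  x=0, y=0, z=1, w=0: formula gives 1, g = 1 ✓
  x=0, y=0, z=1, w=1: formula gives 0, g = 0 ✓
  …and likewise for the remaining 12 rows.
All 16 rows match — the expression computes g exactly.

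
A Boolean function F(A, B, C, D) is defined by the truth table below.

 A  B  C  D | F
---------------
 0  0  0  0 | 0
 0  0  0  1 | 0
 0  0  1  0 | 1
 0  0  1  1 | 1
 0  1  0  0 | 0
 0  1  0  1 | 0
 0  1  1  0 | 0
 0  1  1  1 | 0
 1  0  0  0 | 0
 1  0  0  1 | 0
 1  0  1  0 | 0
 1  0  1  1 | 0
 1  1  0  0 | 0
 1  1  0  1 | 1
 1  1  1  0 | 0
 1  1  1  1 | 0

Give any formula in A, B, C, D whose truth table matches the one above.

F(A, B, C, D) = ((((NOT A AND NOT B) AND C) AND NOT D) OR (((NOT A AND NOT B) AND C) AND D)) OR (((A AND B) AND NOT C) AND D)

F=1 on 3 inputs: (0,0,1,0), (0,0,1,1), (1,1,0,1). Reading each as a conjunction of literals (¬A·¬B·C·¬D, ¬A·¬B·C·D, A·B·¬C·D) and taking the OR gives the canonical DNF.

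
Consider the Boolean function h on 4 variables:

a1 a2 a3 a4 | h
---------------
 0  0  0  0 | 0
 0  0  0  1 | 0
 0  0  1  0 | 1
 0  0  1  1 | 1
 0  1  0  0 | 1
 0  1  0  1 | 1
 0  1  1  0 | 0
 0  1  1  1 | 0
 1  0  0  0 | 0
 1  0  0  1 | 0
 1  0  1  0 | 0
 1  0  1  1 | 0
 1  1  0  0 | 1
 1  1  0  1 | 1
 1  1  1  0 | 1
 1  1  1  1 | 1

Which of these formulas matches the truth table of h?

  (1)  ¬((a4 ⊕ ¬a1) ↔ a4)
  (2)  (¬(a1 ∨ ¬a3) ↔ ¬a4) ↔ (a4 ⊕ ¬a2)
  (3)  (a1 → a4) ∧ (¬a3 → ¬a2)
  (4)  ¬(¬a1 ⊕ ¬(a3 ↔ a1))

2

(1): at (0,0,0,0) it gives 1, but h = 0 — eliminated.
(3): at (0,0,0,0) it gives 1, but h = 0 — eliminated.
(4): at (0,1,0,0) it gives 0, but h = 1 — eliminated.
That leaves (2). Evaluating it on every row reproduces the table of h exactly.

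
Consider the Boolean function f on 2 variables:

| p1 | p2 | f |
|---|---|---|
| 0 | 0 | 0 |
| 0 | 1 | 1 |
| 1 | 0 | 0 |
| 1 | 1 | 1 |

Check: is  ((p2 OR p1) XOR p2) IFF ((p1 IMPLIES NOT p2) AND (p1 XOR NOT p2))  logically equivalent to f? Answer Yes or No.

Test each input against both f and the formula:
  p1=0, p2=0: formula gives 0, f = 0 ✓
  p1=0, p2=1: formula gives 1, f = 1 ✓
  p1=1, p2=0: formula gives 0, f = 0 ✓
  p1=1, p2=1: formula gives 1, f = 1 ✓
All 4 rows match — the expression computes f exactly.

Yes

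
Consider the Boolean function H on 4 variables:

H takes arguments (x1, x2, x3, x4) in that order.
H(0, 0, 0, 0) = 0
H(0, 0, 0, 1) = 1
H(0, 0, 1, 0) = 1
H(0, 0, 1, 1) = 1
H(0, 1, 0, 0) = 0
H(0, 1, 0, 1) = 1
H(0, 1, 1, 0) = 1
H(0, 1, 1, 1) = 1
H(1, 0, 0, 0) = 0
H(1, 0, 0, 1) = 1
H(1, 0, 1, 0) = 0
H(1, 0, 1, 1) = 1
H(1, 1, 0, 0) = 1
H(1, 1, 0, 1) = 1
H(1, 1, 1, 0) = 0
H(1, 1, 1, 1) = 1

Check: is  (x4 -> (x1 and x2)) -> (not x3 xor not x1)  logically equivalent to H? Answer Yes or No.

No

Evaluate (x4 -> (x1 and x2)) -> (not x3 xor not x1) on each row and compare to H:
  x1=0, x2=0, x3=0, x4=0: formula gives 0, H = 0 ✓
  x1=0, x2=0, x3=0, x4=1: formula gives 1, H = 1 ✓
  x1=0, x2=0, x3=1, x4=0: formula gives 1, H = 1 ✓
  x1=0, x2=0, x3=1, x4=1: formula gives 1, H = 1 ✓
  …
  x1=1, x2=0, x3=0, x4=0: formula gives 1, but H = 0 ✗
Row (1,0,0,0) is a counterexample, so the formula is not equivalent to H.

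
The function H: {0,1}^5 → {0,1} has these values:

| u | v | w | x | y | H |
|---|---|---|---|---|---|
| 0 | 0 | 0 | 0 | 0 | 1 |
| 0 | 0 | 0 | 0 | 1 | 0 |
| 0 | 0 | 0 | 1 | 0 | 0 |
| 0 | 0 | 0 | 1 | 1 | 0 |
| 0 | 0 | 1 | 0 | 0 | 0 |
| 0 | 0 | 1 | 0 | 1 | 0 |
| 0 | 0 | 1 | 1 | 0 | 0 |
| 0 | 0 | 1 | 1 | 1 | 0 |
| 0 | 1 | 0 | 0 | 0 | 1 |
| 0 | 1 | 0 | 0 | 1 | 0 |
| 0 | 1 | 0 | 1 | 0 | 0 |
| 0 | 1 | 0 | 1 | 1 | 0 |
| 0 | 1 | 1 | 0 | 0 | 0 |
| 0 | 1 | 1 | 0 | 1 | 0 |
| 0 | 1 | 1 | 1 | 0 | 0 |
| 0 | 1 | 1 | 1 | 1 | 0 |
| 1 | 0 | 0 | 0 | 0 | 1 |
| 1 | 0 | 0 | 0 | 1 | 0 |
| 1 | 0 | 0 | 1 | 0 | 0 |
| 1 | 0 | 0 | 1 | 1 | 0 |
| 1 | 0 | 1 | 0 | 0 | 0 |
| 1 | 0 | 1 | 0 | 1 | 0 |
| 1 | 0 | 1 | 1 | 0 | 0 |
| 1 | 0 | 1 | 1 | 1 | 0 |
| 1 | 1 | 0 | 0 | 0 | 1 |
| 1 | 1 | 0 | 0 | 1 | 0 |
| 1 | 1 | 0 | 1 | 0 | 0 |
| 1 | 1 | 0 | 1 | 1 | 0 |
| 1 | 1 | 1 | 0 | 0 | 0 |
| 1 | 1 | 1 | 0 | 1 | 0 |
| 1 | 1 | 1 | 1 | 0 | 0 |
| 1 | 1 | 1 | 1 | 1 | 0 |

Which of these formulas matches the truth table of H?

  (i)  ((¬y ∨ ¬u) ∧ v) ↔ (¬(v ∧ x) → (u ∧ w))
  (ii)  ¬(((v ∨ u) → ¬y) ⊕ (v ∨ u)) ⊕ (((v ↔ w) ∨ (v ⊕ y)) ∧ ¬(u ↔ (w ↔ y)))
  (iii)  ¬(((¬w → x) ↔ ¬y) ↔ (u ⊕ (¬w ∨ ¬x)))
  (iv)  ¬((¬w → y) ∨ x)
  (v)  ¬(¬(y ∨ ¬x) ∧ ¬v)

iv

(i) disagrees with H on (0,0,0,0,1) (formula → 1, table → 0); rule it out.
(ii) disagrees with H on (0,0,0,1,0) (formula → 1, table → 0); rule it out.
(iii) disagrees with H on (0,0,0,1,1) (formula → 1, table → 0); rule it out.
(v) disagrees with H on (0,0,0,0,1) (formula → 1, table → 0); rule it out.
That leaves (iv). Evaluating it on every row reproduces the table of H exactly.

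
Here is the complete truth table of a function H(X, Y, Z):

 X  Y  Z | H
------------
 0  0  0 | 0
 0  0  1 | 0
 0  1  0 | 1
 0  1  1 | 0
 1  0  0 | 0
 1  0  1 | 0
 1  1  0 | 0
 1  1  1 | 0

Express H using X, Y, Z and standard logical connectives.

H is 1 on exactly one input, (0,1,0), whose minterm is ¬X·Y·¬Z. So H is just that conjunction.

H(X, Y, Z) = (¬X ∧ Y) ∧ ¬Z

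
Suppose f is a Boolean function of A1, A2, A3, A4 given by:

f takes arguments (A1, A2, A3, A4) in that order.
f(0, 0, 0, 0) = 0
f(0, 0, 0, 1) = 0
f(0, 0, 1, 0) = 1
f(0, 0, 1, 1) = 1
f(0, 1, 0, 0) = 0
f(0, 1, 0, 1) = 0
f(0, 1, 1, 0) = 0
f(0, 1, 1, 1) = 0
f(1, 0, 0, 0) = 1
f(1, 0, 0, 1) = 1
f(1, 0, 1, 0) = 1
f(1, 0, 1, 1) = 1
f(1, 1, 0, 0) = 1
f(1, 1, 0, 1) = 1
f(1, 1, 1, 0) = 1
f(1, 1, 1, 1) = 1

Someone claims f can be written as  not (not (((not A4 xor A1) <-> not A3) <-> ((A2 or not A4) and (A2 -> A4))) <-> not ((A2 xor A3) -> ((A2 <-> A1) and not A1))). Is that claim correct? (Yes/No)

Evaluate not (not (((not A4 xor A1) <-> not A3) <-> ((A2 or not A4) and (A2 -> A4))) <-> not ((A2 xor A3) -> ((A2 <-> A1) and not A1))) on each row and compare to f:
  A1=0, A2=0, A3=0, A4=0: formula gives 0, f = 0 ✓
  A1=0, A2=0, A3=0, A4=1: formula gives 0, f = 0 ✓
  A1=0, A2=0, A3=1, A4=0: formula gives 1, f = 1 ✓
  A1=0, A2=0, A3=1, A4=1: formula gives 1, f = 1 ✓
  … (the remaining 12 rows also agree.)
All 16 rows match — the expression computes f exactly.

Yes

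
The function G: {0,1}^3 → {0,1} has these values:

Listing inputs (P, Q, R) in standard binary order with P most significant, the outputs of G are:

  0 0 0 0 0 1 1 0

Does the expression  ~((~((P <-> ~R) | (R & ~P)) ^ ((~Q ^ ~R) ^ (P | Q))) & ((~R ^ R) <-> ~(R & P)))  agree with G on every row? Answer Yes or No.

No

Test each input against both G and the formula:
  P=0, Q=0, R=0: formula gives 0, G = 0 ✓
  P=0, Q=0, R=1: formula gives 0, G = 0 ✓
  P=0, Q=1, R=0: formula gives 0, G = 0 ✓
  P=0, Q=1, R=1: formula gives 0, G = 0 ✓
  P=1, Q=0, R=0: formula gives 0, G = 0 ✓
  …
  P=1, Q=1, R=1: formula gives 1, but G = 0 ✗
Row (1,1,1) is a counterexample, so the formula is not equivalent to G.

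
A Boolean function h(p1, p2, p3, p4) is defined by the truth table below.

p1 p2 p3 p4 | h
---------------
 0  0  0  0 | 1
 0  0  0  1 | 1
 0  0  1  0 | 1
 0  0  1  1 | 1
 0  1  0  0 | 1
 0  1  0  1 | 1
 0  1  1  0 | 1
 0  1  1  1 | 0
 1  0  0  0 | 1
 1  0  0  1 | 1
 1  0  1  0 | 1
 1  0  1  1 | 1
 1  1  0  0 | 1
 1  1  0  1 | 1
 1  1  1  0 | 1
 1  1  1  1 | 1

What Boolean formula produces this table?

Only row (0,1,1,1) gives 0. So h is 1 everywhere except there — the complement of the minterm ¬p1·p2·p3·p4.

h(p1, p2, p3, p4) = (((p1' · p2) · p3) · p4)'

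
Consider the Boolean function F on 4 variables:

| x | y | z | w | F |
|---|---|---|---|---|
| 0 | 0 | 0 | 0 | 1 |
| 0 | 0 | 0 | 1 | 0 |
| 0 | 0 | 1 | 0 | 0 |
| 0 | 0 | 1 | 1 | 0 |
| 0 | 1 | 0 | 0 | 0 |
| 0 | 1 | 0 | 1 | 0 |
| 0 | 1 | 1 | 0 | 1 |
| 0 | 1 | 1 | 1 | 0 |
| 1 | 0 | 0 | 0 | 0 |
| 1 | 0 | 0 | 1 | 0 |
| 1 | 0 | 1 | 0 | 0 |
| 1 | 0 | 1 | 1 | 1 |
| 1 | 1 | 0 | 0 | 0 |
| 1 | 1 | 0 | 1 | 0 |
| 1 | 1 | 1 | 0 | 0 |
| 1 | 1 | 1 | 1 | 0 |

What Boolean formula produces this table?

F=1 on 3 inputs: (0,0,0,0), (0,1,1,0), (1,0,1,1). Reading each as a conjunction of literals (¬x·¬y·¬z·¬w, ¬x·y·z·¬w, x·¬y·z·w) and taking the OR gives the canonical DNF.

F(x, y, z, w) = ((((x' · y') · z') · w') + (((x' · y) · z) · w')) + (((x · y') · z) · w)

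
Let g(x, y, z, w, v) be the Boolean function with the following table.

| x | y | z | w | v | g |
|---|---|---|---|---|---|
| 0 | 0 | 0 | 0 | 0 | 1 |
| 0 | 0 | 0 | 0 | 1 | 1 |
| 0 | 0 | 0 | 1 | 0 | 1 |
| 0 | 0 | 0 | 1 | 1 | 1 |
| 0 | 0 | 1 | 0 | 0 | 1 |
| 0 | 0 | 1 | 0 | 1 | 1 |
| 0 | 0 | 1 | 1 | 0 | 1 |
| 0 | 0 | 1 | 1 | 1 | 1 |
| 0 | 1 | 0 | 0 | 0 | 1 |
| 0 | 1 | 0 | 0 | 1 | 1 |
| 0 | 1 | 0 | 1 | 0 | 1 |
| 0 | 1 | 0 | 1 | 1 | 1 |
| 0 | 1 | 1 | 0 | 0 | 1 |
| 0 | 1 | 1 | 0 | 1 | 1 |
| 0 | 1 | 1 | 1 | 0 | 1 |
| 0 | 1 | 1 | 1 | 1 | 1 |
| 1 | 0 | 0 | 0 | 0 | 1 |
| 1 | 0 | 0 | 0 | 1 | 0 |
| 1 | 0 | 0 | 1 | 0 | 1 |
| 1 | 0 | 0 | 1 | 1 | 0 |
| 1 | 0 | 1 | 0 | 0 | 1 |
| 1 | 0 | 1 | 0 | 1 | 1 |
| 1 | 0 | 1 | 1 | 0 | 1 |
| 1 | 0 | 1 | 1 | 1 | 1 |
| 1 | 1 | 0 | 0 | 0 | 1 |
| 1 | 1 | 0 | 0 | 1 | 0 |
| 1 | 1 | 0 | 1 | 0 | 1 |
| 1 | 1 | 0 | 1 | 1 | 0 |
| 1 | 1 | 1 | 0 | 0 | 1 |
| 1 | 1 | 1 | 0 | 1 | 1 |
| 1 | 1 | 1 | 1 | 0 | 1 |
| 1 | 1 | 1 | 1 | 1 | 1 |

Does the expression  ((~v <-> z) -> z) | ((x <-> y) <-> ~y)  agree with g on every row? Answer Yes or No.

Yes

Evaluate ((~v <-> z) -> z) | ((x <-> y) <-> ~y) on each row and compare to g:
  x=0, y=0, z=0, w=0, v=0: formula gives 1, g = 1 ✓
  x=0, y=0, z=0, w=0, v=1: formula gives 1, g = 1 ✓
  x=0, y=0, z=0, w=1, v=0: formula gives 1, g = 1 ✓
  x=0, y=0, z=0, w=1, v=1: formula gives 1, g = 1 ✓
  …and likewise for the remaining 28 rows.
Every row agrees, so the formula is equivalent.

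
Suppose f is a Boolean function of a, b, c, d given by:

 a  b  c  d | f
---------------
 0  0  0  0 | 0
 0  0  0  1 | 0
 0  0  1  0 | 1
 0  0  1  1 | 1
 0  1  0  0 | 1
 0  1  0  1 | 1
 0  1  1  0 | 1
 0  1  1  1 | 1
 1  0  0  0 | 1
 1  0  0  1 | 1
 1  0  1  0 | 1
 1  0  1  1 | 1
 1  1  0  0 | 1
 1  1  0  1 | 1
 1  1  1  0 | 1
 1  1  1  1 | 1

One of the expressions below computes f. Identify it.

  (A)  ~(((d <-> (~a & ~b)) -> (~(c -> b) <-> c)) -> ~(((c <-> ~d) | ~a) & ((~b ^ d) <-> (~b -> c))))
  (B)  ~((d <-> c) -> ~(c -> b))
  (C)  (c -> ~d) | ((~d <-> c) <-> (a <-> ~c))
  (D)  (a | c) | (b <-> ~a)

(A) disagrees with f on (0,0,0,1) (formula → 1, table → 0); rule it out.
(B) disagrees with f on (0,0,0,0) (formula → 1, table → 0); rule it out.
(C) disagrees with f on (0,0,0,0) (formula → 1, table → 0); rule it out.
That leaves (D). Evaluating it on every row reproduces the table of f exactly.

D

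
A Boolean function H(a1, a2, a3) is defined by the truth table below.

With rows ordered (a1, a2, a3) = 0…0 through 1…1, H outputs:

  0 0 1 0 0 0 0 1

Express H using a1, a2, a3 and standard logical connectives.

The 1-rows are (0,1,0), (1,1,1). Each contributes one minterm — ¬a1·a2·¬a3; a1·a2·a3 — and their disjunction is a sum-of-products form of H.

H(a1, a2, a3) = ((not a1 and a2) and not a3) or ((a1 and a2) and a3)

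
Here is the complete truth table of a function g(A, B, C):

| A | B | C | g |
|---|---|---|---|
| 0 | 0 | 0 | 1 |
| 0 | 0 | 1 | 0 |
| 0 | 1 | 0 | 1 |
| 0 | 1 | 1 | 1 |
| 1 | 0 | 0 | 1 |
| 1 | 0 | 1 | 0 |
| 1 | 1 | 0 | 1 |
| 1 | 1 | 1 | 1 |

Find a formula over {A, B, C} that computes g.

g is 0 on only 2 rows — (0,0,1), (1,0,1). Writing each as a minterm (¬A·¬B·C, A·¬B·C) and OR-ing them characterizes exactly where g=0, so g is the negation of that disjunction.

g(A, B, C) = ~(((~A & ~B) & C) | ((A & ~B) & C))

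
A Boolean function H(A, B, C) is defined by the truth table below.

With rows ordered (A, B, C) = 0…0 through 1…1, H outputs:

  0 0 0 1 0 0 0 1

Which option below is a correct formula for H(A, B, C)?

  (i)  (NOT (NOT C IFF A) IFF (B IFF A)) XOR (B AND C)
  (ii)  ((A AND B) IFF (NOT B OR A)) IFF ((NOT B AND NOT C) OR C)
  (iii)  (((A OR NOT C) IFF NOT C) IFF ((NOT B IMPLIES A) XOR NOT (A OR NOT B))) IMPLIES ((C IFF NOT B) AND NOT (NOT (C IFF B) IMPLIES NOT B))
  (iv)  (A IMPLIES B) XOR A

(i) disagrees with H on (0,0,0) (formula → 1, table → 0); rule it out.
(iii) disagrees with H on (0,0,0) (formula → 1, table → 0); rule it out.
(iv) disagrees with H on (0,0,0) (formula → 1, table → 0); rule it out.
(ii) is the remaining candidate, and it agrees with H on all 8 inputs.

ii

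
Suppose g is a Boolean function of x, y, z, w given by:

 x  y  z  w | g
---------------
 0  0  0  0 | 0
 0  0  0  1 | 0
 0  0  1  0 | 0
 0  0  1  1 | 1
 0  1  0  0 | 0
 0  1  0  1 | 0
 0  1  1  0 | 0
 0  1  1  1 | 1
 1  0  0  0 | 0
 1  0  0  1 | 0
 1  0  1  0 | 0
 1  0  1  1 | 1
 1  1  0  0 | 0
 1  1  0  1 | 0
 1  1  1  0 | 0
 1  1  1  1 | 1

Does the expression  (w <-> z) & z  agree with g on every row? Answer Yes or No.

Yes

Test each input against both g and the formula:
  x=0, y=0, z=0, w=0: formula gives 0, g = 0 ✓
  x=0, y=0, z=0, w=1: formula gives 0, g = 0 ✓
  x=0, y=0, z=1, w=0: formula gives 0, g = 0 ✓
  x=0, y=0, z=1, w=1: formula gives 1, g = 1 ✓
  …and likewise for the remaining 12 rows.
All 16 rows match — the expression computes g exactly.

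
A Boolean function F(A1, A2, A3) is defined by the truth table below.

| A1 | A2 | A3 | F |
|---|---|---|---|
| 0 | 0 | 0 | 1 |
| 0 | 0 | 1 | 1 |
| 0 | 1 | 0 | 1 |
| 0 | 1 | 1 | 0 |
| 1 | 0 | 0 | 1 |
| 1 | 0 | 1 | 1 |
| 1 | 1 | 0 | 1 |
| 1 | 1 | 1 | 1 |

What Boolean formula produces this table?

Only row (0,1,1) gives 0. So F is 1 everywhere except there — the complement of the minterm ¬A1·A2·A3.

F(A1, A2, A3) = ~((~A1 & A2) & A3)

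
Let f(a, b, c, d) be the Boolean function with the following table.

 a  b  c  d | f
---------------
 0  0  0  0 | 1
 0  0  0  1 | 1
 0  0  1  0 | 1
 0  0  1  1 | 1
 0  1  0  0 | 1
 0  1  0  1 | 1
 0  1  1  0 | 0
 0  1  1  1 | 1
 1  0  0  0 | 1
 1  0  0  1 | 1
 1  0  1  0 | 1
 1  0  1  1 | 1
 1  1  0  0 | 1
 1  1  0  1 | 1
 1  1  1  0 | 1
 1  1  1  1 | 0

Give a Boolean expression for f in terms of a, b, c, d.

f(a, b, c, d) = ~((((~a & b) & c) & ~d) | (((a & b) & c) & d))

f is 0 on only 2 rows — (0,1,1,0), (1,1,1,1). Writing each as a minterm (¬a·b·c·¬d, a·b·c·d) and OR-ing them characterizes exactly where f=0, so f is the negation of that disjunction.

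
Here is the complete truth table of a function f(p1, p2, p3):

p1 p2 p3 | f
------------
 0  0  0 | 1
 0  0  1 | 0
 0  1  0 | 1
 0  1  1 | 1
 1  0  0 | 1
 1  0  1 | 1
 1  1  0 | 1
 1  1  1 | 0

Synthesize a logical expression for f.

f(p1, p2, p3) = ¬(((¬p1 ∧ ¬p2) ∧ p3) ∨ ((p1 ∧ p2) ∧ p3))

There are just 2 zero rows: (0,0,1), (1,1,1). Their minterms are ¬p1·¬p2·p3, p1·p2·p3; the OR of those covers precisely the 0-outputs, and negating it yields f.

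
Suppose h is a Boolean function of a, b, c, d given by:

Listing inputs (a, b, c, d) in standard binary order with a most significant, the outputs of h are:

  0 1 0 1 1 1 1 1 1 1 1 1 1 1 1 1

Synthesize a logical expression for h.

h is 0 on only 2 rows — (0,0,0,0), (0,0,1,0). Writing each as a minterm (¬a·¬b·¬c·¬d, ¬a·¬b·c·¬d) and OR-ing them characterizes exactly where h=0, so h is the negation of that disjunction.

h(a, b, c, d) = NOT ((((NOT a AND NOT b) AND NOT c) AND NOT d) OR (((NOT a AND NOT b) AND c) AND NOT d))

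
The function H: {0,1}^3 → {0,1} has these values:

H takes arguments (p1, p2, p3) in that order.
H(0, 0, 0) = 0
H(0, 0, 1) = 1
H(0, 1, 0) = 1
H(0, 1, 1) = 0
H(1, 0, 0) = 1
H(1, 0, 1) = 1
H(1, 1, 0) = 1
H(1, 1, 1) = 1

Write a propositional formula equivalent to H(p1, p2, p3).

H is 0 on only 2 rows — (0,0,0), (0,1,1). Writing each as a minterm (¬p1·¬p2·¬p3, ¬p1·p2·p3) and OR-ing them characterizes exactly where H=0, so H is the negation of that disjunction.

H(p1, p2, p3) = ¬(((¬p1 ∧ ¬p2) ∧ ¬p3) ∨ ((¬p1 ∧ p2) ∧ p3))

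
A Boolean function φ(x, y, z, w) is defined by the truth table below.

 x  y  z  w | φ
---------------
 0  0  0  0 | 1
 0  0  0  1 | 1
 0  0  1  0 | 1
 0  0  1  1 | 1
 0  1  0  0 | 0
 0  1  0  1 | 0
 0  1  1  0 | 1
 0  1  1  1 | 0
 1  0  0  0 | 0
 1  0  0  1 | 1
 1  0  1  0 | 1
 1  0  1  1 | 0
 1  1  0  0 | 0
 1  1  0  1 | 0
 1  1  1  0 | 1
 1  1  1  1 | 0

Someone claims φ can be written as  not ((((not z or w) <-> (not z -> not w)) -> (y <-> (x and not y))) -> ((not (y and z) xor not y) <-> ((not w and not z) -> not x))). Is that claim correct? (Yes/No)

Evaluate not ((((not z or w) <-> (not z -> not w)) -> (y <-> (x and not y))) -> ((not (y and z) xor not y) <-> ((not w and not z) -> not x))) on each row and compare to φ:
  x=0, y=0, z=0, w=0: formula gives 1, φ = 1 ✓
  x=0, y=0, z=0, w=1: formula gives 1, φ = 1 ✓
  x=0, y=0, z=1, w=0: formula gives 1, φ = 1 ✓
  x=0, y=0, z=1, w=1: formula gives 1, φ = 1 ✓
  … (the remaining 12 rows also agree.)
Every row agrees, so the formula is equivalent.

Yes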